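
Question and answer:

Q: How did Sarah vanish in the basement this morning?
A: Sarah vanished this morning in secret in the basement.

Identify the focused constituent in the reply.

in secret

The wh-word "how" asks about the manner.
In the answer, "Sarah", "in the basement" and "this morning" are given — repeated from the question.
The constituent filling the manner gap is "in secret"; that is the focus and would carry nuclear stress.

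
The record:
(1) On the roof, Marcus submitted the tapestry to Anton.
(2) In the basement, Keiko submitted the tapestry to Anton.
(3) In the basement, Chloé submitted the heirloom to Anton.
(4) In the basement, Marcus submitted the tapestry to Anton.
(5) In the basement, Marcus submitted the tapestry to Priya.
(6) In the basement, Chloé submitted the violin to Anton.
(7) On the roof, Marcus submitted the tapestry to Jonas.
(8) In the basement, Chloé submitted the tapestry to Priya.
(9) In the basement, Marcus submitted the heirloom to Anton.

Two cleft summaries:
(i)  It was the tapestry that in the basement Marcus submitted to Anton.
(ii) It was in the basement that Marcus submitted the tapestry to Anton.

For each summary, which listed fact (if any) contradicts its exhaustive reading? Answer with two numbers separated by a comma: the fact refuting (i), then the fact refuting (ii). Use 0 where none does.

9, 1

(i): focus "the tapestry". Looking for agent = Marcus, recipient = Anton, setting = in the basement with some other thing — fact (9) has the heirloom there. Refuted.
(ii): focus "in the basement". Looking for agent = Marcus, thing = the tapestry, recipient = Anton with some other setting — fact (1) has on the roof there. Refuted.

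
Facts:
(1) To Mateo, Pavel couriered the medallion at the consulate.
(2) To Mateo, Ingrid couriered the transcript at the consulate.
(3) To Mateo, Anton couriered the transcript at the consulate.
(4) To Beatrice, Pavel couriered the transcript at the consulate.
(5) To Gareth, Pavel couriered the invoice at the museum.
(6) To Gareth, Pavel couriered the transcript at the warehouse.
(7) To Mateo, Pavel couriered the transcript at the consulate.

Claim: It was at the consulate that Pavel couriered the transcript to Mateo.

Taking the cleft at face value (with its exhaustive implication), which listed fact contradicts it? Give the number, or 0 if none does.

0

The cleft puts "at the consulate" in focus and presupposes the open proposition with agent = Pavel, thing = the transcript, recipient = Mateo.
The exhaustive reading says no other setting fits that background.
Every other fact differs from the presupposition on some backgrounded slot, so none challenges the exhaustivity.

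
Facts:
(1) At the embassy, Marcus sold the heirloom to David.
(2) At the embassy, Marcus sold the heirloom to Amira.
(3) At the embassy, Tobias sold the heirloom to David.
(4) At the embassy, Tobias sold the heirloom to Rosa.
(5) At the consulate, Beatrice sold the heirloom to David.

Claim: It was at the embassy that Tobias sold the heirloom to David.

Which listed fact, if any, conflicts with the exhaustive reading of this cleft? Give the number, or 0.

The cleft puts "at the embassy" in focus and presupposes the open proposition with agent = Tobias, thing = the heirloom, recipient = David.
The exhaustive reading says no other setting fits that background.
Every other fact differs from the presupposition on some backgrounded slot, so none challenges the exhaustivity.

0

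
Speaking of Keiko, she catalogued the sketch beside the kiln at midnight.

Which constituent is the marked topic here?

Keiko

The construction explicitly marks "Keiko" as what the sentence is about — the topic.
The remainder of the clause is the comment (what is said about the topic).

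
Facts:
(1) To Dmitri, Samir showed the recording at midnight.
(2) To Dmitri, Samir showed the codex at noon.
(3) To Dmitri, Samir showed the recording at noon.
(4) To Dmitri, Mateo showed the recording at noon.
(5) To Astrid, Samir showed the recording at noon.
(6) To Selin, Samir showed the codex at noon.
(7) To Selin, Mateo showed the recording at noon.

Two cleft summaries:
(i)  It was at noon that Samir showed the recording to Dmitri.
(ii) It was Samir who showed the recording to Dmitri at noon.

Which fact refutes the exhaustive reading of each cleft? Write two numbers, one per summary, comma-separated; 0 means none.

1, 4

(i): focus "at noon". Looking for Samir as agent and the recording as thing and Dmitri as recipient with some other setting — fact (1) has at midnight there. Refuted.
(ii): focus "Samir". Looking for the recording as thing and Dmitri as recipient and at noon as setting with some other agent — fact (4) has Mateo there. Refuted.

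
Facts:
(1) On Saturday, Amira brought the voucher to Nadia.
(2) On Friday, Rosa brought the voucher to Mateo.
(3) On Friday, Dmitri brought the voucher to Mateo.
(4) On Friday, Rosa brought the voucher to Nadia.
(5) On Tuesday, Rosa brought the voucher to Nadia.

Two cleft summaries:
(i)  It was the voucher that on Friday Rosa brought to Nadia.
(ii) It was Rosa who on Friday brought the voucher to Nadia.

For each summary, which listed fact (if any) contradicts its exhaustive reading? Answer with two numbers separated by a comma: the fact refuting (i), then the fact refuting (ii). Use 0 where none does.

0, 0

(i): focus "the voucher". No fact shares same agent, recipient, setting (Rosa / Nadia / on Friday) with a different thing. 0.
(ii): focus "Rosa". No fact shares same thing, recipient, setting (the voucher / Nadia / on Friday) with a different agent. 0.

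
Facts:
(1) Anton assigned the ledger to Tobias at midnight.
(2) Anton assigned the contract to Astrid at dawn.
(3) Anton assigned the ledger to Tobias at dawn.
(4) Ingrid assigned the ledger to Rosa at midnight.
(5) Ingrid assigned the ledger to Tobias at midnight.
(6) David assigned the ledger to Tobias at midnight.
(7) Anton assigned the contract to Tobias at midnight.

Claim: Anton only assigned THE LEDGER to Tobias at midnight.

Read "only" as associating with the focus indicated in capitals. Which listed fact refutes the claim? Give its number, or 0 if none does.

7

The capitals mark "the ledger" as focus. So "only" rules out other things, with the rest (agent = Anton, recipient = Tobias, setting = at midnight) as background.
Fact (7) shares the background but differs in thing (the contract) — a counterexample.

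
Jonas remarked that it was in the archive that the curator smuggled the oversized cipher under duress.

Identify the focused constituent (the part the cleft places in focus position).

in the archive

In an it-cleft "It was X that/who ...", the clefted constituent X is the focus; the that/who-clause expresses the presupposed open proposition.
Here the focus is "in the archive". The backgrounded (presupposed) material includes "the curator", "the oversized cipher" and "under duress".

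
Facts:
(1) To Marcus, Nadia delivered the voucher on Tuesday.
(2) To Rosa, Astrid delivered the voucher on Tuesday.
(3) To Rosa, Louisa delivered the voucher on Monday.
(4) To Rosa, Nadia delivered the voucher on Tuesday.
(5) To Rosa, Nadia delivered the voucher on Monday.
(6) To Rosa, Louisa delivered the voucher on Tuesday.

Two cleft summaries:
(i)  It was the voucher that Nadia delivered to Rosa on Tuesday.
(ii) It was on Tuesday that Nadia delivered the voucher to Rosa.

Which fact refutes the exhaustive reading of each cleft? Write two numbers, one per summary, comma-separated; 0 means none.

0, 5

Summary (i) focuses "the voucher" (the thing); background agent = Nadia, recipient = Rosa, setting = on Tuesday. No fact matches that background with a different thing, so 0.
Summary (ii) focuses "on Tuesday" (the setting); background agent = Nadia, thing = the voucher, recipient = Rosa. Fact (5) matches that background with setting = on Monday — refutes (ii).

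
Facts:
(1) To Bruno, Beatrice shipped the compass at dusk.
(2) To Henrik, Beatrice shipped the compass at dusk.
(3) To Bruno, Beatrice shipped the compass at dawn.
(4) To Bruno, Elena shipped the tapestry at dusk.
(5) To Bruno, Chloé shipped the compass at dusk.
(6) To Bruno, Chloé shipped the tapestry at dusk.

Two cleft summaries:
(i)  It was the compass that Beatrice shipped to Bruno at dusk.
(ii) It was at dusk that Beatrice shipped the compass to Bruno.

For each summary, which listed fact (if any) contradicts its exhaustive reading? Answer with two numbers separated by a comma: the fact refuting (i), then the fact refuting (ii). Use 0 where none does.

Summary (i) focuses "the compass" (the thing); background agent = Beatrice, recipient = Bruno, setting = at dusk. No fact matches that background with a different thing, so 0.
Summary (ii) focuses "at dusk" (the setting); background agent = Beatrice, thing = the compass, recipient = Bruno. Fact (3) matches that background with setting = at dawn — refutes (ii).

0, 3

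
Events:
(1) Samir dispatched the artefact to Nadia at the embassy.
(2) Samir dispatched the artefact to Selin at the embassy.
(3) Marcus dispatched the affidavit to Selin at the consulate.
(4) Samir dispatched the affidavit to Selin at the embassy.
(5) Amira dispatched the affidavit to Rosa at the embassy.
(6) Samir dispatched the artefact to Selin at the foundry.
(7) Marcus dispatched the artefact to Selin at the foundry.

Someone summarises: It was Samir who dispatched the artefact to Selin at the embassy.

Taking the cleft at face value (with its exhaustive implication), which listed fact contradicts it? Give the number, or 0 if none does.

Focus of the cleft: "Samir" (the agent). Presupposed background: same thing, recipient, setting (the artefact / Selin / at the embassy).
Exhaustivity: Samir is the only agent satisfying that background.
Every other fact differs from the presupposition on some backgrounded slot, so none challenges the exhaustivity.

0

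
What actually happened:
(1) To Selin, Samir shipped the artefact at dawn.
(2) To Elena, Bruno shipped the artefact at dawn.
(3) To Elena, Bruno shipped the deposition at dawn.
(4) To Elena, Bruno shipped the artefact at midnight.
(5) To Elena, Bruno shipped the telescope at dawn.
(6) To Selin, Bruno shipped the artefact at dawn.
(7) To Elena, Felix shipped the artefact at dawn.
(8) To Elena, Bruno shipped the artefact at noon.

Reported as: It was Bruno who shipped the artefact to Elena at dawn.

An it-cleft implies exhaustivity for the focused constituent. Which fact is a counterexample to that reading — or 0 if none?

7

Focus of the cleft: "Bruno" (the agent). Presupposed background: thing = the artefact, recipient = Elena, setting = at dawn.
Exhaustivity: Bruno is the only agent satisfying that background.
Fact (7) shares the background but with agent = Felix; exhaustivity is violated.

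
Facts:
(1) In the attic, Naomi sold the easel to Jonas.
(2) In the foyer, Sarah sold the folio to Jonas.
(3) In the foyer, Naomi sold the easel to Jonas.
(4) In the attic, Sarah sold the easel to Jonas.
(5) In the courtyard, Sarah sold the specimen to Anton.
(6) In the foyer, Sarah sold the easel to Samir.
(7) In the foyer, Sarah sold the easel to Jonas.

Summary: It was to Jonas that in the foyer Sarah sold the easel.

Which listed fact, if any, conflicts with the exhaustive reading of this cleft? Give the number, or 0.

6

The cleft puts "Jonas" in focus and presupposes the open proposition with Sarah as agent and the easel as thing and in the foyer as setting.
Exhaustivity: Jonas is the only recipient satisfying that background.
But fact (6) also has Sarah as agent and the easel as thing and in the foyer as setting, with recipient = Samir — so the exhaustive reading fails.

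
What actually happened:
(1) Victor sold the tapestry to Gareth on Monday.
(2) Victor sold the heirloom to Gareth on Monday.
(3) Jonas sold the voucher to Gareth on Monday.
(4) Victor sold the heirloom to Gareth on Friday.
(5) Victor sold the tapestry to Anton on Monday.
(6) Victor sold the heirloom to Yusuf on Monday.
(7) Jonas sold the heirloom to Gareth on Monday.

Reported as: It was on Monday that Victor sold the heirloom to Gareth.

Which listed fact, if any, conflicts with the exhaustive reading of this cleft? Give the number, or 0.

The cleft puts "on Monday" in focus and presupposes the open proposition with Victor as agent and the heirloom as thing and Gareth as recipient.
Exhaustivity: on Monday is the only setting satisfying that background.
But fact (4) also has Victor as agent and the heirloom as thing and Gareth as recipient, with setting = on Friday — so the exhaustive reading fails.

4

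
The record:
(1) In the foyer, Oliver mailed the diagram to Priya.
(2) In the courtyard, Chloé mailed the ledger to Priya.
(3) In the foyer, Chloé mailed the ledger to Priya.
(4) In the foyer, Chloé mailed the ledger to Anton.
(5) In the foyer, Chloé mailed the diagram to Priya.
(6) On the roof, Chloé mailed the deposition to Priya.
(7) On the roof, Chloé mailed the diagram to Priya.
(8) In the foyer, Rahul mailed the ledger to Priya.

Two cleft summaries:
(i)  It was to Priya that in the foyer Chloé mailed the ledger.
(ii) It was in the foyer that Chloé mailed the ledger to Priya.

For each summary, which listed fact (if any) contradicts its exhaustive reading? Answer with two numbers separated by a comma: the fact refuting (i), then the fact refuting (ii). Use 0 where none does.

(i): focus "Priya". Looking for Chloé as agent and the ledger as thing and in the foyer as setting with some other recipient — fact (4) has Anton there. Refuted.
(ii): focus "in the foyer". Looking for Chloé as agent and the ledger as thing and Priya as recipient with some other setting — fact (2) has in the courtyard there. Refuted.

4, 2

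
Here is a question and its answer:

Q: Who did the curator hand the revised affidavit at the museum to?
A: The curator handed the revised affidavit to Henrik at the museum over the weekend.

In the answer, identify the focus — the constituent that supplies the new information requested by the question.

to Henrik

The wh-word "who" asks about the recipient.
In the answer, "the curator", "the revised affidavit" and "at the museum" are given — repeated from the question.
"over the weekend" is also new, but it specifies the time, which is not what the question asks about — so it is not the focus.
The constituent filling the recipient gap is "to Henrik"; that is the focus.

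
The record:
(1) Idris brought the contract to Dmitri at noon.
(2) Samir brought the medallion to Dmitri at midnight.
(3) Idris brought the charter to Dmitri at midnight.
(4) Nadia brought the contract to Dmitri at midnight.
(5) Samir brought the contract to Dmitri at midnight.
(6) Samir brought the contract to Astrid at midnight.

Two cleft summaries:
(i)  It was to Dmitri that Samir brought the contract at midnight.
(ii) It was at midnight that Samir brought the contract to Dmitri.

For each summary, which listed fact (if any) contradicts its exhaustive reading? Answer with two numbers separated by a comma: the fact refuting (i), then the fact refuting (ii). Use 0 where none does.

Summary (i) focuses "Dmitri" (the recipient); background agent = Samir, thing = the contract, setting = at midnight. Fact (6) matches that background with recipient = Astrid — refutes (i).
Summary (ii) focuses "at midnight" (the setting); background agent = Samir, thing = the contract, recipient = Dmitri. No fact matches that background with a different setting, so 0.

6, 0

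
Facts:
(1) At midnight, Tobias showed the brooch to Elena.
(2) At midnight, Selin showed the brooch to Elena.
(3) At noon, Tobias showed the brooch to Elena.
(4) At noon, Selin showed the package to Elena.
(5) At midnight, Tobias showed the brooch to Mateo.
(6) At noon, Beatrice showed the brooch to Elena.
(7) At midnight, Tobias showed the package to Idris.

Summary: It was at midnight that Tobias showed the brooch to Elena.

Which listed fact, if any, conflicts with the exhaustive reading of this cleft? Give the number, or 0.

Focus of the cleft: "at midnight" (the setting). Presupposed background: Tobias as agent and the brooch as thing and Elena as recipient.
The exhaustive reading says no other setting fits that background.
But fact (3) also has Tobias as agent and the brooch as thing and Elena as recipient, with setting = at noon — so the exhaustive reading fails.

3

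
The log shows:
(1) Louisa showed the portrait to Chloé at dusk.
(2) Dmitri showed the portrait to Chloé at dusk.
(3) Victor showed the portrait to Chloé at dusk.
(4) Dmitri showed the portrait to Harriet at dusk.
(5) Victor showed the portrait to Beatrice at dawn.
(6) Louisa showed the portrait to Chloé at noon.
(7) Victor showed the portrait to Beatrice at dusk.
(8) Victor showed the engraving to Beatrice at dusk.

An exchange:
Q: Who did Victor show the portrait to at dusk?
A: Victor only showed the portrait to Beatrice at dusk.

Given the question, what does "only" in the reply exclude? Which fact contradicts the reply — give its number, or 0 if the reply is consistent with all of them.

Answering "Who did ... to ...?" puts focus on the recipient — here, "Beatrice".
"Only" then excludes alternative recipients while the background — agent = Victor, thing = the portrait, setting = at dusk — is held fixed.
Fact (3) shares the background with a different recipient (Chloé) — counterexample.
(Fact (5) would refute a reading with focus on the setting — but that is not what the question asks.)

3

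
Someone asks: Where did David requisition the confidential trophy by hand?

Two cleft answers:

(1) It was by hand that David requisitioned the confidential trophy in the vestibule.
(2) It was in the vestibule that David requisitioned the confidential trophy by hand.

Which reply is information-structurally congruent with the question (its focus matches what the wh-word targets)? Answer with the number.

2

The question word "where" targets the location.
Option (1) clefts "by hand" — the manner, not what was asked.
Option (2) clefts "in the vestibule" — that matches what the question asks about.
So the congruent reply is (2).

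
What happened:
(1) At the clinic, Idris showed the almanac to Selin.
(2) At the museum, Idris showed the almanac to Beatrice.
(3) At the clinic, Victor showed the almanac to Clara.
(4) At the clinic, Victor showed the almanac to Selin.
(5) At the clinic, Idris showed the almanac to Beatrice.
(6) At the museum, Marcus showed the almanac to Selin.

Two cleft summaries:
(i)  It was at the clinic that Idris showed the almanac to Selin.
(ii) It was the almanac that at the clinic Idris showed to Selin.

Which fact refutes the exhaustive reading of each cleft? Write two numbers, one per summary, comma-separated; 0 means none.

0, 0

Summary (i) focuses "at the clinic" (the setting); background same agent, thing, recipient (Idris / the almanac / Selin). No fact matches that background with a different setting, so 0.
Summary (ii) focuses "the almanac" (the thing); background same agent, recipient, setting (Idris / Selin / at the clinic). No fact matches that background with a different thing, so 0.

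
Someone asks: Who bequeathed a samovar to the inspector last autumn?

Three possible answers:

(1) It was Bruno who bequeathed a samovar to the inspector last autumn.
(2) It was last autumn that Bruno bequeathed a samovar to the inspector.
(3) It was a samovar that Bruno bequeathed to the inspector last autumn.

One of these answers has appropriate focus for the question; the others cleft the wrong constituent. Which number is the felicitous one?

1

The question word "who" targets the subject (agent).
Option (1) clefts "Bruno" — that matches what the question asks about.
Option (2) clefts "last autumn" — the time, not what was asked.
Option (3) clefts "a samovar" — the direct object, not what was asked.
So the congruent reply is (1).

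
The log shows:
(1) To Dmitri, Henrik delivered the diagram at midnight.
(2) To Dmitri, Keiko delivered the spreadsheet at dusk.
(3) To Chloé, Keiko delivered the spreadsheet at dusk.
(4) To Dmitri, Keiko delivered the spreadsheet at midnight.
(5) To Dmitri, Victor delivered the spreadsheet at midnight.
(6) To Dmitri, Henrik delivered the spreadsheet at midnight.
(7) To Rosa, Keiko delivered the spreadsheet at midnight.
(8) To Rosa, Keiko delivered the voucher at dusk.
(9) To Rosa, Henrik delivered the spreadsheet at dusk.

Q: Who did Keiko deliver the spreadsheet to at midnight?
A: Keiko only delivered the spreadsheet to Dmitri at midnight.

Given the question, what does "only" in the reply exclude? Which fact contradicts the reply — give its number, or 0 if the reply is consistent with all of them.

Answering "Who did ... to ...?" puts focus on the recipient — here, "Dmitri".
"Only" then excludes alternative recipients while the background — Keiko as agent and the spreadsheet as thing and at midnight as setting — is held fixed.
Fact (7) shares the background with a different recipient (Rosa) — counterexample.
(Fact (2) would refute a reading with focus on the setting — but that is not what the question asks.)

7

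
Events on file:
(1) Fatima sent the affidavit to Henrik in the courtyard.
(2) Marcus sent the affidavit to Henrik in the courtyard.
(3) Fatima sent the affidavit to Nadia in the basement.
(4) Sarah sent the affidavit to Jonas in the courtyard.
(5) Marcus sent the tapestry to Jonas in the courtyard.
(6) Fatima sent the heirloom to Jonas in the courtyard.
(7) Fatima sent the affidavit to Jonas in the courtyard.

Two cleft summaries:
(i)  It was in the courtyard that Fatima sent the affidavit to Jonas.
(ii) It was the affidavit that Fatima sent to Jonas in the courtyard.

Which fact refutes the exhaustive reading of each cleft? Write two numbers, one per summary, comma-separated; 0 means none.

Summary (i) focuses "in the courtyard" (the setting); background Fatima as agent and the affidavit as thing and Jonas as recipient. No fact matches that background with a different setting, so 0.
Summary (ii) focuses "the affidavit" (the thing); background Fatima as agent and Jonas as recipient and in the courtyard as setting. Fact (6) matches that background with thing = the heirloom — refutes (ii).

0, 6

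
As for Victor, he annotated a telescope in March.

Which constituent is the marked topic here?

The construction explicitly marks "Victor" as what the sentence is about — the topic.
The remainder of the clause is the comment (what is said about the topic).

Victor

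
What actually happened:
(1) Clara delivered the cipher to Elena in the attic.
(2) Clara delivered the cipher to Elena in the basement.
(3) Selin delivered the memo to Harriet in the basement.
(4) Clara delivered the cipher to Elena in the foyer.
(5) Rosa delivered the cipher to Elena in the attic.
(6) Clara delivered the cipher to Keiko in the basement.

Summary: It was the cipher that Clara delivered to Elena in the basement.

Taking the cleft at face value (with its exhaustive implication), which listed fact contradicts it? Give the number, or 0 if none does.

0

The cleft puts "the cipher" in focus and presupposes the open proposition with same agent, recipient, setting (Clara / Elena / in the basement).
Exhaustivity: the cipher is the only thing satisfying that background.
Every other fact differs from the presupposition on some backgrounded slot, so none challenges the exhaustivity.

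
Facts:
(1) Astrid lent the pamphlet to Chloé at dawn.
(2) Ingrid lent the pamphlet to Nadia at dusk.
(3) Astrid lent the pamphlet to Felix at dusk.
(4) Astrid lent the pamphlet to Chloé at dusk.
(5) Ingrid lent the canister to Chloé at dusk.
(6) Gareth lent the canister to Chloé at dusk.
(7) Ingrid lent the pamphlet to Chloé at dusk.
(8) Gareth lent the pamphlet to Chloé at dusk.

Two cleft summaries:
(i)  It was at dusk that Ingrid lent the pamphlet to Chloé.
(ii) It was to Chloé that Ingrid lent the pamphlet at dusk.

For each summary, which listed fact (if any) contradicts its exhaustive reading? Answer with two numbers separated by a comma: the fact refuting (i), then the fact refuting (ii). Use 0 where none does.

(i): focus "at dusk". No fact shares Ingrid as agent and the pamphlet as thing and Chloé as recipient with a different setting. 0.
(ii): focus "Chloé". Looking for Ingrid as agent and the pamphlet as thing and at dusk as setting with some other recipient — fact (2) has Nadia there. Refuted.

0, 2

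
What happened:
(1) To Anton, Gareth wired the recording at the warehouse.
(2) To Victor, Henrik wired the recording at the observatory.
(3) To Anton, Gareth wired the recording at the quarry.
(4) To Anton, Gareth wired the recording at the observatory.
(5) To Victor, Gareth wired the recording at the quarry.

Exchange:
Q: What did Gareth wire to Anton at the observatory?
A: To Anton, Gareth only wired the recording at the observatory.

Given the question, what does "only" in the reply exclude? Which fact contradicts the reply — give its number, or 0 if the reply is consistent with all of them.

Answering "What did ...?" puts focus on the thing — here, "the recording".
So "only" ranges over things; the rest (Gareth as agent and Anton as recipient and at the observatory as setting) is presupposed.
No fact keeps Gareth as agent and Anton as recipient and at the observatory as setting while changing the thing; every other fact differs on something backgrounded. The reply stands.
(Fact (1) would refute a reading with focus on the setting — but that is not what the question asks.)

0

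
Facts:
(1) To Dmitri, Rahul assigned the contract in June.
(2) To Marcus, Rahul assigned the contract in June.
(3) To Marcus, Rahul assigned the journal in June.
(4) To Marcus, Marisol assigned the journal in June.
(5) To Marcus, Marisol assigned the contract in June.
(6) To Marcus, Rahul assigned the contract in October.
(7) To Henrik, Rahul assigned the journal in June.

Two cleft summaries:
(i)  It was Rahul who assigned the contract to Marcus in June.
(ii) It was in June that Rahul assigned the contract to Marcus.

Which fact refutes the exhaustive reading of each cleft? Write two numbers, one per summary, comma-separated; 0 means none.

(i): focus "Rahul". Looking for the contract as thing and Marcus as recipient and in June as setting with some other agent — fact (5) has Marisol there. Refuted.
(ii): focus "in June". Looking for Rahul as agent and the contract as thing and Marcus as recipient with some other setting — fact (6) has in October there. Refuted.

5, 6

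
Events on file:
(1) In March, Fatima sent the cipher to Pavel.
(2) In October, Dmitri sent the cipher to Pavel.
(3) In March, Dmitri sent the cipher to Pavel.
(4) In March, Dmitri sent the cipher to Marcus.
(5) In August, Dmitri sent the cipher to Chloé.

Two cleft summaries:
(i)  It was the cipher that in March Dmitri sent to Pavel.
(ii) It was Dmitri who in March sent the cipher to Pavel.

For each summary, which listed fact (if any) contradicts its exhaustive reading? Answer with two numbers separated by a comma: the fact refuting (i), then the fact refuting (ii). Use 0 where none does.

0, 1

(i): focus "the cipher". No fact shares agent = Dmitri, recipient = Pavel, setting = in March with a different thing. 0.
(ii): focus "Dmitri". Looking for thing = the cipher, recipient = Pavel, setting = in March with some other agent — fact (1) has Fatima there. Refuted.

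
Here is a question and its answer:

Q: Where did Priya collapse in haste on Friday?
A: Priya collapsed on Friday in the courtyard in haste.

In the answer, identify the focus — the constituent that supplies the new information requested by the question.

The wh-word "where" asks about the location.
In the answer, "Priya", "in haste" and "on Friday" are given — repeated from the question.
The constituent filling the location gap is "in the courtyard"; that is the focus and would carry nuclear stress.

in the courtyard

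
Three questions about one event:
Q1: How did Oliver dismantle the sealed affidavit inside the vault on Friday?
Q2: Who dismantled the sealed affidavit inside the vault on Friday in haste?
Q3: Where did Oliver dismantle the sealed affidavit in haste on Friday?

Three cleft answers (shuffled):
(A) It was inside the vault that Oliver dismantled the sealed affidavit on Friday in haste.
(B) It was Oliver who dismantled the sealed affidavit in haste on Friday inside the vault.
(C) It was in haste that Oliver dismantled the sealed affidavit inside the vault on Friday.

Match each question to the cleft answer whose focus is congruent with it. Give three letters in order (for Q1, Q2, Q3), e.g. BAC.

Q1 asks about the manner; cleft (C) focuses "in haste", which is the manner — so Q1 → C.
Q2 asks about the subject (agent); cleft (B) focuses "Oliver", which is the subject (agent) — so Q2 → B.
Q3 asks about the location; cleft (A) focuses "inside the vault", which is the location — so Q3 → A.
Mapping: Q1→C, Q2→B, Q3→A.

CBA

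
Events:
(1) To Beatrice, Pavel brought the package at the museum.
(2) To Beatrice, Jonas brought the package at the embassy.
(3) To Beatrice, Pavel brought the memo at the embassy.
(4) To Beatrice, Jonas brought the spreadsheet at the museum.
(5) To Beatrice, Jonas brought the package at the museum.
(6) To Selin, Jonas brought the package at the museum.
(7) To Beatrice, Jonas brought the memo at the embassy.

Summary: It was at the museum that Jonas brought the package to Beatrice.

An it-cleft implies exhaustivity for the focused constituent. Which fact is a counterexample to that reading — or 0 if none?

2

The cleft puts "at the museum" in focus and presupposes the open proposition with Jonas as agent and the package as thing and Beatrice as recipient.
The exhaustive reading says no other setting fits that background.
But fact (2) also has Jonas as agent and the package as thing and Beatrice as recipient, with setting = at the embassy — so the exhaustive reading fails.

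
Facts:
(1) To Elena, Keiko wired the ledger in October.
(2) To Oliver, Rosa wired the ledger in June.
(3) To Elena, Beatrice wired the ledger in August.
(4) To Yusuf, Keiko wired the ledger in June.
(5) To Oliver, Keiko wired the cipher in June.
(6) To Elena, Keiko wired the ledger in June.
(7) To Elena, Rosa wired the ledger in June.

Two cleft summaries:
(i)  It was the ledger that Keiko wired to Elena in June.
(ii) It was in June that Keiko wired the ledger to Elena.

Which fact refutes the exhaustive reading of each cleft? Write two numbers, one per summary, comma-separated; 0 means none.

0, 1

Summary (i) focuses "the ledger" (the thing); background agent = Keiko, recipient = Elena, setting = in June. No fact matches that background with a different thing, so 0.
Summary (ii) focuses "in June" (the setting); background agent = Keiko, thing = the ledger, recipient = Elena. Fact (1) matches that background with setting = in October — refutes (ii).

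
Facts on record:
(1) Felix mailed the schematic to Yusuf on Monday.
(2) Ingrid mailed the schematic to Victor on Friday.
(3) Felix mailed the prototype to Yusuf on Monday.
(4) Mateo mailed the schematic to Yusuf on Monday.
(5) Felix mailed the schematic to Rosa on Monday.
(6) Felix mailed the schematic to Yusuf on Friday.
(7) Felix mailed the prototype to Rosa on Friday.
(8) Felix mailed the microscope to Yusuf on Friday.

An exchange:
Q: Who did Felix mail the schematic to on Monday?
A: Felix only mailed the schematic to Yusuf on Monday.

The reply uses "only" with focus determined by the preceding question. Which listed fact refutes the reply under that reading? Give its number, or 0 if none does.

5

The question "Who did ... to ...?" targets the recipient, so in the reply the focus falls on "Yusuf".
"Only" then excludes alternative recipients while the background — Felix as agent and the schematic as thing and on Monday as setting — is held fixed.
Fact (5) keeps Felix as agent and the schematic as thing and on Monday as setting but has recipient = Rosa; that refutes the reply.
(Fact (3) would refute a reading with focus on the thing — but that is not what the question asks.)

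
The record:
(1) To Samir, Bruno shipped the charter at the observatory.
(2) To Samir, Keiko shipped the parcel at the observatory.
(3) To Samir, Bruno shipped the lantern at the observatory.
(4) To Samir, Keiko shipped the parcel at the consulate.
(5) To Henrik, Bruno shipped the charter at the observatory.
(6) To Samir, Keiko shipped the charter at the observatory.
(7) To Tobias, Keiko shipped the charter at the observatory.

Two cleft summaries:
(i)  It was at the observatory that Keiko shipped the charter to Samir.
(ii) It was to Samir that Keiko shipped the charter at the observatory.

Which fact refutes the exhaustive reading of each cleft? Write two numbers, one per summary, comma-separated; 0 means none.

0, 7

Summary (i) focuses "at the observatory" (the setting); background same agent, thing, recipient (Keiko / the charter / Samir). No fact matches that background with a different setting, so 0.
Summary (ii) focuses "Samir" (the recipient); background same agent, thing, setting (Keiko / the charter / at the observatory). Fact (7) matches that background with recipient = Tobias — refutes (ii).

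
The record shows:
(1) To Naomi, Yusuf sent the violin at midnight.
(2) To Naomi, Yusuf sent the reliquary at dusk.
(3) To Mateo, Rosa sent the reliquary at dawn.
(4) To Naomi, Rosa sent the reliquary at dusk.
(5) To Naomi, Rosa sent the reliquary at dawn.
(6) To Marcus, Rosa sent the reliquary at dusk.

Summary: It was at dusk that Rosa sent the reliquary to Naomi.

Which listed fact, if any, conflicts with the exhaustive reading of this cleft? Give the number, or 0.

The cleft puts "at dusk" in focus and presupposes the open proposition with agent = Rosa, thing = the reliquary, recipient = Naomi.
Exhaustivity: at dusk is the only setting satisfying that background.
But fact (5) also has agent = Rosa, thing = the reliquary, recipient = Naomi, with setting = at dawn — so the exhaustive reading fails.

5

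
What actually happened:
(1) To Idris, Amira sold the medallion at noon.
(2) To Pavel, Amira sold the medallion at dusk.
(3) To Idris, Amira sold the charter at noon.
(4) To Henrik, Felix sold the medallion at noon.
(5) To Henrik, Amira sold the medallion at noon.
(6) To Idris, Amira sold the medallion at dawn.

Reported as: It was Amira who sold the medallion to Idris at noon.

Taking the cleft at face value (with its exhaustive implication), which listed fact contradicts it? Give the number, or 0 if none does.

0

The cleft puts "Amira" in focus and presupposes the open proposition with thing = the medallion, recipient = Idris, setting = at noon.
Exhaustivity: Amira is the only agent satisfying that background.
Every other fact differs from the presupposition on some backgrounded slot, so none challenges the exhaustivity.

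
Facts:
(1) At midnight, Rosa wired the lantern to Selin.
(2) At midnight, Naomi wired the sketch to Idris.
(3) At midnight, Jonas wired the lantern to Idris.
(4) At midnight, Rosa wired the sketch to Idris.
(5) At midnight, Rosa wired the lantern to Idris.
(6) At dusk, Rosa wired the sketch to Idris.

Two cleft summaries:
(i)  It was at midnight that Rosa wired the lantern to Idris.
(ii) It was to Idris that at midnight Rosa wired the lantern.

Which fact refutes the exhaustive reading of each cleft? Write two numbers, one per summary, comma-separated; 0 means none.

0, 1

Summary (i) focuses "at midnight" (the setting); background agent = Rosa, thing = the lantern, recipient = Idris. No fact matches that background with a different setting, so 0.
Summary (ii) focuses "Idris" (the recipient); background agent = Rosa, thing = the lantern, setting = at midnight. Fact (1) matches that background with recipient = Selin — refutes (ii).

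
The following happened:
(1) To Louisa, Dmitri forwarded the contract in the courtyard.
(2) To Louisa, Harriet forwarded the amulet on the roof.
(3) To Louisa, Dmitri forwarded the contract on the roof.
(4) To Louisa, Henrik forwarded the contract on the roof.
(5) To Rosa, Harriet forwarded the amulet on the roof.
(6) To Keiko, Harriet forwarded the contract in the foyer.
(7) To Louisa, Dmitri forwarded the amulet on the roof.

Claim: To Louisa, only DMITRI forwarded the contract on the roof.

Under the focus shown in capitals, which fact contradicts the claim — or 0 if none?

4

Focus (in capitals) is "Dmitri" — the agent. "Only" excludes alternative agents while holding fixed same thing, recipient, setting (the contract / Louisa / on the roof).
Fact (4) matches on same thing, recipient, setting (the contract / Louisa / on the roof), but has agent = Henrik instead. That refutes the claim.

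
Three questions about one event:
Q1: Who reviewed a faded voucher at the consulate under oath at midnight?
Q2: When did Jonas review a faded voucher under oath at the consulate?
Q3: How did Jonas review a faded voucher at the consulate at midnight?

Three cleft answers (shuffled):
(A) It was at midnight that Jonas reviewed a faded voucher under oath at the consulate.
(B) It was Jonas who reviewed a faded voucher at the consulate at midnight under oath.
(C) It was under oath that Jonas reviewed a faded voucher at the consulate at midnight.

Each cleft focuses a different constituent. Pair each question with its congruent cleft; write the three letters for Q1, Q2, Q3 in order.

Q1 asks about the subject (agent); cleft (B) focuses "Jonas", which is the subject (agent) — so Q1 → B.
Q2 asks about the time; cleft (A) focuses "at midnight", which is the time — so Q2 → A.
Q3 asks about the manner; cleft (C) focuses "under oath", which is the manner — so Q3 → C.
Mapping: Q1→B, Q2→A, Q3→C.

BAC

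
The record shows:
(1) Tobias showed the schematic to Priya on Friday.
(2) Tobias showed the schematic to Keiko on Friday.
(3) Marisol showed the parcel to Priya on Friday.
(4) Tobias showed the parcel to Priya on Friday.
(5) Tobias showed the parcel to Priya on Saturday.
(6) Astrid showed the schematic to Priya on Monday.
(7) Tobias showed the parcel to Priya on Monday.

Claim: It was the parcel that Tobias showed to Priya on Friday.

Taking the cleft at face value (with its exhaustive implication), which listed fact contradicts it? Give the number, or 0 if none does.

1

The cleft puts "the parcel" in focus and presupposes the open proposition with Tobias as agent and Priya as recipient and on Friday as setting.
The exhaustive reading says no other thing fits that background.
But fact (1) also has Tobias as agent and Priya as recipient and on Friday as setting, with thing = the schematic — so the exhaustive reading fails.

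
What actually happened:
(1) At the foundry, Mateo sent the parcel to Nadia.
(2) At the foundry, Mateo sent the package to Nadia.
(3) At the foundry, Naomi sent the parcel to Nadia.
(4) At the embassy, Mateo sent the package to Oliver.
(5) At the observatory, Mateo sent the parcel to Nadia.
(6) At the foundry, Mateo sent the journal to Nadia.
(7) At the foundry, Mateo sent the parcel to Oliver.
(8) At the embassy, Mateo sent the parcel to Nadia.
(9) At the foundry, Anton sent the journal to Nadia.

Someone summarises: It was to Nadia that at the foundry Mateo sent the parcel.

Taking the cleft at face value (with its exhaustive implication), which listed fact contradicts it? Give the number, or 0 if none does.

7

Focus of the cleft: "Nadia" (the recipient). Presupposed background: agent = Mateo, thing = the parcel, setting = at the foundry.
The exhaustive reading says no other recipient fits that background.
Fact (7) shares the background but with recipient = Oliver; exhaustivity is violated.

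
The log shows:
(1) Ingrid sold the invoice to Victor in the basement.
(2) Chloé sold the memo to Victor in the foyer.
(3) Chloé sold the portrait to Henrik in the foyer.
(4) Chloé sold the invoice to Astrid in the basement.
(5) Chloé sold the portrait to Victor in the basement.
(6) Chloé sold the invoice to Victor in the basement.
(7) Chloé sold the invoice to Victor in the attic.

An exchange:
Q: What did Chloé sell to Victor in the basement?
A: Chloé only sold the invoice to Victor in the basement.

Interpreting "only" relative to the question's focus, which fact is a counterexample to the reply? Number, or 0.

Answering "What did ...?" puts focus on the thing — here, "the invoice".
So "only" ranges over things; the rest (agent = Chloé, recipient = Victor, setting = in the basement) is presupposed.
Fact (5) shares the background with a different thing (the portrait) — counterexample.
(Fact (7) would refute a reading with focus on the setting — but that is not what the question asks.)

5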